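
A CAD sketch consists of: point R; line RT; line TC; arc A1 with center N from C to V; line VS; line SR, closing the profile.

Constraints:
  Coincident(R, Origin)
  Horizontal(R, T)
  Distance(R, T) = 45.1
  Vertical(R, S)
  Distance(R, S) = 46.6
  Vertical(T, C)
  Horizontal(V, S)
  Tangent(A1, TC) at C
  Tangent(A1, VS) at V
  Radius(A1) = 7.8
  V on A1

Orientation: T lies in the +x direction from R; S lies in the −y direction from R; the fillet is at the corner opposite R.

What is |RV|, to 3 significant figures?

59.7

R is at the origin; RT is horizontal with |RT| = 45.1 and T on the +x side, so T = (45.1, 0.00). R and S share the same x with |RS| = 46.6 and S on the −y side, so S = (0.00, -46.6). The virtual corner opposite R is at (45.1, -46.6). A1 meets TC tangentially, so NC is at right angles to TC and A1 meets VS tangentially, so NV is at right angles to VS, with radius 7.8, so the center N sits 7.8 in from both sides at N = (37.3, -38.8). That places the tangent points at C = (45.1, -38.8) on TC and V = (37.3, -46.6) on VS. Then |RV| = |V − R| = 59.7.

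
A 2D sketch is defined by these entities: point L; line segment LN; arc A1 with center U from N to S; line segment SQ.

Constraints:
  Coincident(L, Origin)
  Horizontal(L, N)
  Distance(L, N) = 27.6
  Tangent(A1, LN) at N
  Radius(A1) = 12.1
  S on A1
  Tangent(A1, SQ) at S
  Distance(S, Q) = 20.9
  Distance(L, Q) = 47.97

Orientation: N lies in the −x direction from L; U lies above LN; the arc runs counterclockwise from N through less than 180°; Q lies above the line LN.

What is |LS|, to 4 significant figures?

27.08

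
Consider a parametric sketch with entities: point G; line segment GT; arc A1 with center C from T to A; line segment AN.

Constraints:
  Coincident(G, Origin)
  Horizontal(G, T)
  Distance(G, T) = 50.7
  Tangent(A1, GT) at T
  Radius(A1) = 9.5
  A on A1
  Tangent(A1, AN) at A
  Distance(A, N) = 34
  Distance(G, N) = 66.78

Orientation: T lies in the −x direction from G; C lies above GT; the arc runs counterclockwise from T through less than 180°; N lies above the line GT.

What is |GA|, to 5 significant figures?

43.105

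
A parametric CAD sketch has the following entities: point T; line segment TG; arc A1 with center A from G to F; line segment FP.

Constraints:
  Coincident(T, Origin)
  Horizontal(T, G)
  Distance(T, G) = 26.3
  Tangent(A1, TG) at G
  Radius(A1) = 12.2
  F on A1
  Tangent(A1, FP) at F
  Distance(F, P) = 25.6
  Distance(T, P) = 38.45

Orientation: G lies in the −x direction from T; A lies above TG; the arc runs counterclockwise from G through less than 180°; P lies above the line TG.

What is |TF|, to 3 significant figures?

18.0

Checks: |AF| = 12.20 ✓; ∠(AF, FP) = 90.00° ✓; |FP| = 25.60 ✓; |TP| = 38.45 ✓.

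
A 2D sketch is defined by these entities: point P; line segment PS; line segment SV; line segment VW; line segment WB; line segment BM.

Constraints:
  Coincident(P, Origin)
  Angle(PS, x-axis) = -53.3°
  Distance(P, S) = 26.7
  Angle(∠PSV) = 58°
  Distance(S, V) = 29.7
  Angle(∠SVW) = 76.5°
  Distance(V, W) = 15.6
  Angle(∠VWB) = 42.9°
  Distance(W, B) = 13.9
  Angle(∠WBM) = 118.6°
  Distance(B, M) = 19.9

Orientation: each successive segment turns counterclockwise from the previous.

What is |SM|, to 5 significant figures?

32.829

P is at the origin; PS runs at -53.3° with length 26.7, so S = (15.957, -21.407). ∠PSV = 58.0° gives SV at 68.700° from the x-axis; with |SV| = 29.7, V = (26.745, 6.2638). ∠SVW = 76.5° gives VW at 172.20° from the x-axis; with |VW| = 15.6, W = (11.289, 8.3810). ∠VWB = 42.9° gives WB at -50.700° from the x-axis; with |WB| = 13.9, B = (20.093, -2.3754). ∠WBM = 118.6° gives BM at 10.700° from the x-axis; with |BM| = 19.9, M = (39.647, 1.3194). Then |SM| = |M − S| = 32.829.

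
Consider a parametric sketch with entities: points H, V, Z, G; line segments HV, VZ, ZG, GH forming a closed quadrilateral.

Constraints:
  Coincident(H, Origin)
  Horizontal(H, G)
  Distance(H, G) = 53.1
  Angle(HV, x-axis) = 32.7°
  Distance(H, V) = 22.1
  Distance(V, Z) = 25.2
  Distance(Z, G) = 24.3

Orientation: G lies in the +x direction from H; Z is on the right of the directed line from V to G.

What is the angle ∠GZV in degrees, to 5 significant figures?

95.033°

Checks: |VZ| = 25.20 ✓; |ZG| = 24.30 ✓.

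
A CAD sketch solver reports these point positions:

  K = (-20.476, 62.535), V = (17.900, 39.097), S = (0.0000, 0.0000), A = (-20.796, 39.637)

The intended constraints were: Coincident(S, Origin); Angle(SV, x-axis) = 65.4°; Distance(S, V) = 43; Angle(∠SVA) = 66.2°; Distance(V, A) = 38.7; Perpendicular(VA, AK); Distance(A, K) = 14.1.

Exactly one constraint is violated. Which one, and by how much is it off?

Distance(A, K) = 14.1 — off by 8.80.

S = (0.00, 0.00) ✓; SV at 65.40° ✓; |SV| = 43.00 ✓; ∠SVA = 66.20° ✓; |VA| = 38.70 ✓; ∠(VA, AK) = 90.00° ✓; |AK| = 22.90 ✗.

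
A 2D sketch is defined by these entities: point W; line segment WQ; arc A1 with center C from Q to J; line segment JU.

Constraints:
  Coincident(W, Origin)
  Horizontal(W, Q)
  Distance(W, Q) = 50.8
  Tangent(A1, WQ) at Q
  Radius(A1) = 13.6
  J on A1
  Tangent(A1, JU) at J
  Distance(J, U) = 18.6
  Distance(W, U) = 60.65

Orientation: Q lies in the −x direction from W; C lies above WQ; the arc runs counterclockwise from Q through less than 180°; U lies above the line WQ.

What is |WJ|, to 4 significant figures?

44.08

Checks: |CJ| = 13.60 ✓; ∠(CJ, JU) = 90.00° ✓; |JU| = 18.60 ✓; |WU| = 60.65 ✓.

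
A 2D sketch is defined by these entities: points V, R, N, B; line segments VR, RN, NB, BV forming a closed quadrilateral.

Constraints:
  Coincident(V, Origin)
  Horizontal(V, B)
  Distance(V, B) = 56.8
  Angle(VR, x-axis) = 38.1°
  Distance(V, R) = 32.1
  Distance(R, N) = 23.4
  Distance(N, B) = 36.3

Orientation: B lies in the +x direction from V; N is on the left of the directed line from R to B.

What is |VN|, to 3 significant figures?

55.5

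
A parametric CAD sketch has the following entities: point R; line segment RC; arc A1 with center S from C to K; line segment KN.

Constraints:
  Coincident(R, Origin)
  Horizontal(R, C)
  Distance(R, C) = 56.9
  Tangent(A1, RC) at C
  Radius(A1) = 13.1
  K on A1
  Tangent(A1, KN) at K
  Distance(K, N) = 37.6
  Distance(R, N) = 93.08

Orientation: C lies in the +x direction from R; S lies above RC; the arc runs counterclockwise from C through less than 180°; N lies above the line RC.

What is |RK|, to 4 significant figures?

69.75

R is at the origin; R and C share the same y with |RC| = 56.9 and C on the +x side, so C = (56.90, 0.000). Tangency of A1 to RC means the radius SC is perpendicular to RC, so S = C + (0, 13.1) = (56.90, 13.10). Since SK ⟂ KN (tangency), |SN| = √(13.1² + 37.6²) = 39.82 regardless of where K sits on A1. So N lies on both circle(R, 93.08) and circle(S, 39.82); the above-RC intersection is N = (82.03, 43.98). K is the foot of the tangent from N: K = (69.22, 8.634).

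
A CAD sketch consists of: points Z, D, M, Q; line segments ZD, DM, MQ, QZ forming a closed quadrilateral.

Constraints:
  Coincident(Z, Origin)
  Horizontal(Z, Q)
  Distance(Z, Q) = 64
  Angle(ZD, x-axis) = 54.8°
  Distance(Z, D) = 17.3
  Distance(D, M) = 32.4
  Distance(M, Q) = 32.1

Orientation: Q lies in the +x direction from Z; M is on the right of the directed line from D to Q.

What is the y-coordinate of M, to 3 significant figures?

-8.59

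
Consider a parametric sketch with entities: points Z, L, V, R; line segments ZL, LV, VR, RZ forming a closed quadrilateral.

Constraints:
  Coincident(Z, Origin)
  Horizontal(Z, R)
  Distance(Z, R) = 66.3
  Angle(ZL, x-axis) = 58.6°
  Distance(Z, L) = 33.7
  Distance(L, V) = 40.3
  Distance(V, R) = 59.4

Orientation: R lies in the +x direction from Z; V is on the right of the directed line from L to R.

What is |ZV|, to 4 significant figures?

12.95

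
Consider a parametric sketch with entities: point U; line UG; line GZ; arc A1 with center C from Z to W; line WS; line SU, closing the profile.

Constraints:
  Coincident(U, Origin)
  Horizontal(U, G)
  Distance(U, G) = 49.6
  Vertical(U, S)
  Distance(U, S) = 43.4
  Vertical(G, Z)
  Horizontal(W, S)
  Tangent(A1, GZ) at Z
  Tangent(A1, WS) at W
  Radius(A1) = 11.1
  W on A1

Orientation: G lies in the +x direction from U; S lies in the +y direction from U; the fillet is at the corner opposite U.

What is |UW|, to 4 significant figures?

58.02

U is at the origin; UG is horizontal with |UG| = 49.6 and G on the +x side, so G = (49.60, 0.000). US is vertical with |US| = 43.4 and S on the +y side, so S = (0.000, 43.40). The virtual corner opposite U is at (49.60, 43.40). The tangent condition forces CZ to be normal to GZ and tangency of A1 to WS means the radius CW is perpendicular to WS, with radius 11.1, so the center C sits 11.1 in from both sides at C = (38.50, 32.30). That places the tangent points at Z = (49.60, 32.30) on GZ and W = (38.50, 43.40) on WS. Then |UW| = |W − U| = 58.02.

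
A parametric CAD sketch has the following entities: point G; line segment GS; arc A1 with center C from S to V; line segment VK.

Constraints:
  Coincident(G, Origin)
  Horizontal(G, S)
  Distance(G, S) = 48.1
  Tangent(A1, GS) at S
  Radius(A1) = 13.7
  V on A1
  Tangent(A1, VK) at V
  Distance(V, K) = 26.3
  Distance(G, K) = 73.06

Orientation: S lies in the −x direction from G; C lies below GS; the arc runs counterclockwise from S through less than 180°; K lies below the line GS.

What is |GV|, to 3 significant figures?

63.4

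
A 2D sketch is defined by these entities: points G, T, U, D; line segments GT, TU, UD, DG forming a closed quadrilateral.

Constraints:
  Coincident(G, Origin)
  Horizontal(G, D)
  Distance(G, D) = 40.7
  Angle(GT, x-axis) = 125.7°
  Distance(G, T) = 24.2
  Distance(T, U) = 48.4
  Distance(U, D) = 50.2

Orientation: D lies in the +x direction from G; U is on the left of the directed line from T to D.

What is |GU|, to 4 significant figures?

54.04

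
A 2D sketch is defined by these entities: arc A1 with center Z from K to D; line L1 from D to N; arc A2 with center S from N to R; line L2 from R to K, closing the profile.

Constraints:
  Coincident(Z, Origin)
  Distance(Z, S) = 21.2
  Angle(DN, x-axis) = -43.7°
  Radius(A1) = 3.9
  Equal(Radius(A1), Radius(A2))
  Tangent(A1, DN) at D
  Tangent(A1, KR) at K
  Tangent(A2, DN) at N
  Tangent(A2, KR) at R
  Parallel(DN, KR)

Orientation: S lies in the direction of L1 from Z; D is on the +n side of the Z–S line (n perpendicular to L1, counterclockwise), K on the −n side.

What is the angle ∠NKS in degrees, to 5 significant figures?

9.7761°

Tangency of A1 to both parallel lines with radius 3.9 puts D and K at Z ± 3.9·n: D = (2.6944, 2.8196), K = (-2.6944, -2.8196). Equal radii place N and R the same way about S: N = S + 3.9·n = (18.021, -11.827), R = S − 3.9·n = (12.632, -17.466). Then cos ∠NKS = KN·KS / (|KN||KS|), giving 9.7761°.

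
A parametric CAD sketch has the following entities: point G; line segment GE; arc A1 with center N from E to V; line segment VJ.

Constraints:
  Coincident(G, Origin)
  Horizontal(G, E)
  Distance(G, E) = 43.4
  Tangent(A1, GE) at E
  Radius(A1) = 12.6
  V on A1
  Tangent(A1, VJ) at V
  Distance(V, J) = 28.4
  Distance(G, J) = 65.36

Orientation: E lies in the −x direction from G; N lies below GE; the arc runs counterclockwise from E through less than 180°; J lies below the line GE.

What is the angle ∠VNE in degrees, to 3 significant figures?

103°

G is at the origin; GE is horizontal with |GE| = 43.4 and E on the −x side, so E = (-43.4, 0.00). A1 meets GE tangentially, so NE is at right angles to GE, so N = E + (0, -12.6) = (-43.4, -12.6). Since NV ⟂ VJ (tangency), |NJ| = √(12.6² + 28.4²) = 31.1 regardless of where V sits on A1. So J lies on both circle(G, 65.36) and circle(N, 31.1); the below-GE intersection is J = (-49.1, -43.1). V is the foot of the tangent from J: V = (-55.7, -15.5).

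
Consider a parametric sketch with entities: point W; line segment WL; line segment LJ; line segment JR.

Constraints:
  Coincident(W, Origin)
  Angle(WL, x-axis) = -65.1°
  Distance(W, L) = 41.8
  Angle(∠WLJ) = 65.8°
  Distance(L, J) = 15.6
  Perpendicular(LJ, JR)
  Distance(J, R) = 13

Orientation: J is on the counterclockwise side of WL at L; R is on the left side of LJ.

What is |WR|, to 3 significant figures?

25.2

W is at the origin; WL runs at -65.1° with length 41.8, so L = 41.8·(cos -65.1°, sin -65.1°) = (17.6, -37.9). ∠WLJ = 65.8°, so LJ runs at -65.1° + (180° − 65.8°) = 49.1° from the x-axis; with |LJ| = 15.6, J = L + 15.6·(cos 49.1°, sin 49.1°) = (27.8, -26.1). LJ is perpendicular to JR; with |JR| = 13.0 on the left of LJ, R = J + 13.0·(-0.756, 0.655) = (18.0, -17.6). Then |WR| = |R − W| = 25.2.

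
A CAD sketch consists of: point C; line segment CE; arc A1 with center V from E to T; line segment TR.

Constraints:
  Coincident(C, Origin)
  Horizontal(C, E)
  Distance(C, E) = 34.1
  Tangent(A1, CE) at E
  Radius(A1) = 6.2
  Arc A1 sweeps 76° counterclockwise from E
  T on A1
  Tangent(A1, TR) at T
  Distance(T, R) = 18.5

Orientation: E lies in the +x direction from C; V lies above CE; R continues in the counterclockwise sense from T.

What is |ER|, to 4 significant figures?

24.96

On A1, E sits at bearing -90° from V; a 76° counterclockwise sweep puts T at bearing -14°, so T = V + 6.2·(cos -14°, sin -14°) = (40.12, 4.700). Since A1 is tangent to TR there, VT ⟂ TR, so TR runs along (−sin -14°, cos -14°); with |TR| = 18.5, R = (44.59, 22.65). Then |ER| = |R − E| = 24.96.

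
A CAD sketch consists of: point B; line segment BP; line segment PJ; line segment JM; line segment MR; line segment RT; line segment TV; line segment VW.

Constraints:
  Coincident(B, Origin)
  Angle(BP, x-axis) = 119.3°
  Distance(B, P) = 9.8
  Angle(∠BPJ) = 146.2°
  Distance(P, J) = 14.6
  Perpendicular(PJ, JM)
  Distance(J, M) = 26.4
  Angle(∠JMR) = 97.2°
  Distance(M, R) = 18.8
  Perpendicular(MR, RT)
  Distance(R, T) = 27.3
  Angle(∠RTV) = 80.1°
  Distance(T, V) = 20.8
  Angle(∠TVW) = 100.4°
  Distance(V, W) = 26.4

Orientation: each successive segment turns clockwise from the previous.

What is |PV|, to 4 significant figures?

13.57

B is at the origin; BP runs at 119.3° with length 9.8, so P = (-4.796, 8.546). ∠BPJ = 146.2° gives PJ at 85.50° from the x-axis; with |PJ| = 14.6, J = (-3.650, 23.10). PJ ⟂ JM, so JM runs at -4.500°; with |JM| = 26.4, M = (22.67, 21.03). ∠JMR = 97.2° gives MR at -87.30° from the x-axis; with |MR| = 18.8, R = (23.55, 2.251). MR is perpendicular to RT, so RT runs at -177.3°; with |RT| = 27.3, T = (-3.716, 0.9648). ∠RTV = 80.1° gives TV at 82.80° from the x-axis; with |TV| = 20.8, V = (-1.109, 21.60). Then |PV| = |V − P| = 13.57.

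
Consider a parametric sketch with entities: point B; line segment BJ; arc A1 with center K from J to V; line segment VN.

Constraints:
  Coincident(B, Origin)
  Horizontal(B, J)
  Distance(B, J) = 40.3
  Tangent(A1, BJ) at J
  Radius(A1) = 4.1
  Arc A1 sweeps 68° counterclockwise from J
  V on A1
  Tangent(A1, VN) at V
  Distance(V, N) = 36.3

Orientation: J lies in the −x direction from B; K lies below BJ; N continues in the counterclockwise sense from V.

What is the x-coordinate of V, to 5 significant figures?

-44.101

A1 meets BJ tangentially, so KJ is at right angles to BJ, so K = J + (0, -4.1) = (-40.300, -4.1000). On A1, J sits at bearing 90° from K; a 68° counterclockwise sweep puts V at bearing 158°, so V = K + 4.1·(cos 158°, sin 158°) = (-44.101, -2.5641). So V.x = -44.101.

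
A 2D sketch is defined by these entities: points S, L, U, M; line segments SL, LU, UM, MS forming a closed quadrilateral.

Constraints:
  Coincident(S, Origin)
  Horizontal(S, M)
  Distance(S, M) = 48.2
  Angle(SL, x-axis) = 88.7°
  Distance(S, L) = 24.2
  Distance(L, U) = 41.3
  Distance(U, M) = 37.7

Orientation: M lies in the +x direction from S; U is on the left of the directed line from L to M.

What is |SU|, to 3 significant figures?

54.3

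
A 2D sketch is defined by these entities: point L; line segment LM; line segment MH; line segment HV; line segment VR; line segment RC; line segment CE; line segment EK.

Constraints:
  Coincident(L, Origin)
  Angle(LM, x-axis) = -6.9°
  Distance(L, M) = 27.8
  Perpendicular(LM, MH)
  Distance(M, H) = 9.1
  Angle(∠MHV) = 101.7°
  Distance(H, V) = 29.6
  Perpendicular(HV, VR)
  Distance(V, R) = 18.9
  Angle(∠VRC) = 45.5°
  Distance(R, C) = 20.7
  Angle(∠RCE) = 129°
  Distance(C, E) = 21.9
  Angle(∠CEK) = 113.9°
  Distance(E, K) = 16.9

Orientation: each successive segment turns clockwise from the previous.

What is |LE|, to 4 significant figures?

33.05

∠VRC = 45.5° gives RC at -39.70° from the x-axis; with |RC| = 20.7, C = (11.35, -9.240). ∠RCE = 129.0° gives CE at -90.70° from the x-axis; with |CE| = 21.9, E = (11.09, -31.14). Then |LE| = |E − L| = 33.05.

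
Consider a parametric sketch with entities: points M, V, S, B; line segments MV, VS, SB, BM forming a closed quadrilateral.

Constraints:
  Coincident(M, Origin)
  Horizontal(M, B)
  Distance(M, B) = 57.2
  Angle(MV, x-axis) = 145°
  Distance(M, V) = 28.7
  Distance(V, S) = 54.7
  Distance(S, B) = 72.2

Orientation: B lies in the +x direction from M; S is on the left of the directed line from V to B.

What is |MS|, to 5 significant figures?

58.612

Checks: |VS| = 54.70 ✓; |SB| = 72.20 ✓.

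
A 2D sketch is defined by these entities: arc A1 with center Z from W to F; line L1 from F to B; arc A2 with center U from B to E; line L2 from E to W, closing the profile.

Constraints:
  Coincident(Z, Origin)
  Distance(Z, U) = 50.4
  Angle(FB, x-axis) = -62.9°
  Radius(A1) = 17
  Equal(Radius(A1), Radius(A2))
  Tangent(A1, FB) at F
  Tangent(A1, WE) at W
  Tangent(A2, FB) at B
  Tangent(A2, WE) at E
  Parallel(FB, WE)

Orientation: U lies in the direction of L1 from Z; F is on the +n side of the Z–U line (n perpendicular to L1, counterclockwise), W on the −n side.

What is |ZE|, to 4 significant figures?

53.19

The slot axis is L1's direction at -62.9°, so u = (cos -62.9°, sin -62.9°) = (0.4555, -0.8902) and n = (−sin -62.9°, cos -62.9°) = (0.8902, 0.4555). Z is at the origin and U lies 50.4 along u from Z, so U = 50.4·u = (22.96, -44.87). Tangency of A1 to both parallel lines with radius 17.0 puts F and W at Z ± 17.0·n: F = (15.13, 7.744), W = (-15.13, -7.744). Equal radii place B and E the same way about U: B = U + 17.0·n = (38.09, -37.12), E = U − 17.0·n = (7.826, -52.61). Then |ZE| = |E − Z| = 53.19.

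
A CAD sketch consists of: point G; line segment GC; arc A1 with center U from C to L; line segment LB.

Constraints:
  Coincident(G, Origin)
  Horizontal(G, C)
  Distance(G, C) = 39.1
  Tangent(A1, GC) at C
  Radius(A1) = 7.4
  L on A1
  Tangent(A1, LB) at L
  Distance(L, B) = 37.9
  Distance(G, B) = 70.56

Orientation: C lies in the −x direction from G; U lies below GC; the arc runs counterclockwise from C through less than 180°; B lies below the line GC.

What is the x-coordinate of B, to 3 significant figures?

-57.0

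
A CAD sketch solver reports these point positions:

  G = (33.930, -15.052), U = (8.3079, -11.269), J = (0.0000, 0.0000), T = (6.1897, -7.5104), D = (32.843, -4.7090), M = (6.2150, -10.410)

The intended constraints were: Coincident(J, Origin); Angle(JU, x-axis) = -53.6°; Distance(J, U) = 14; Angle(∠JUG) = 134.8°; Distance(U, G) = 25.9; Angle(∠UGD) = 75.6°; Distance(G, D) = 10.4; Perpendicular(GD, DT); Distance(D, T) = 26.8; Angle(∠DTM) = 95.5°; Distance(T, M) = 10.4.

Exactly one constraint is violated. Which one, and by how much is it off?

Distance(T, M) = 10.4 — off by 7.50.

J = (0.00, 0.00) ✓; JU at -53.60° ✓; |JU| = 14.00 ✓; ∠JUG = 134.8° ✓; |UG| = 25.90 ✓; ∠UGD = 75.60° ✓; |GD| = 10.40 ✓; ∠(GD, DT) = 90.00° ✓; |DT| = 26.80 ✓; ∠DTM = 95.50° ✓; |TM| = 2.900 ✗.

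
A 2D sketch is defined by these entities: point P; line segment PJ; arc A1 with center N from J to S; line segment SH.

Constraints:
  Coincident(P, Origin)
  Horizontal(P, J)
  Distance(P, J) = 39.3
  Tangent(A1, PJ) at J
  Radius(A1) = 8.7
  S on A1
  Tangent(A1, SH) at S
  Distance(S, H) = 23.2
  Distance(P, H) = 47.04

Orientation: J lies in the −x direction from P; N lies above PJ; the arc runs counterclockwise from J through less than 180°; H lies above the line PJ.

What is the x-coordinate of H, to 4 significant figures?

-33.69

Checks: P.y = 0.00, J.y = 0.00 ✓; |NS| = 8.700 ✓; ∠(NS, SH) = 90.00° ✓; |SH| = 23.20 ✓; |PH| = 47.04 ✓.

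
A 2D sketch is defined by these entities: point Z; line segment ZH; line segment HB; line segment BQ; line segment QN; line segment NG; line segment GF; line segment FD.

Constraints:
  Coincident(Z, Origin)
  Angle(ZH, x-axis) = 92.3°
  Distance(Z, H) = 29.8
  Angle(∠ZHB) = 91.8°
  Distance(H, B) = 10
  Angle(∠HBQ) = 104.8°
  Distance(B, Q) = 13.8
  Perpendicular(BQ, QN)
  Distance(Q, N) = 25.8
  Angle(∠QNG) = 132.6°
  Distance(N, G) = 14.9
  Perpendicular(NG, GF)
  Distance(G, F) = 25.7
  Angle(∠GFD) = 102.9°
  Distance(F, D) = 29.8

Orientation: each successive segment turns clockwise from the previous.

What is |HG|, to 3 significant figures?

26.8

Z is at the origin; ZH runs at 92.3° with length 29.8, so H = (-1.20, 29.8). ∠ZHB = 91.8° gives HB at 4.10° from the x-axis; with |HB| = 10.0, B = (8.78, 30.5). ∠HBQ = 104.8° gives BQ at -71.1° from the x-axis; with |BQ| = 13.8, Q = (13.2, 17.4). BQ ⟂ QN, so QN runs at -161°; with |QN| = 25.8, N = (-11.2, 9.08). ∠QNG = 132.6° gives NG at 152° from the x-axis; with |NG| = 14.9, G = (-24.3, 16.2). Then |HG| = |G − H| = 26.8.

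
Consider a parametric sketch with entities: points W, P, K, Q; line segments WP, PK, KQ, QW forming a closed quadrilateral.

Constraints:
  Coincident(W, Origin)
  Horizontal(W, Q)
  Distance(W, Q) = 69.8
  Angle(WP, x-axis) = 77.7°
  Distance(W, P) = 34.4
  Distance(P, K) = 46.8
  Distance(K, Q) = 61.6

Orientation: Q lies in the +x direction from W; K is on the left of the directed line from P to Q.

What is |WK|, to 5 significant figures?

74.612

Checks: |PK| = 46.80 ✓; |KQ| = 61.60 ✓.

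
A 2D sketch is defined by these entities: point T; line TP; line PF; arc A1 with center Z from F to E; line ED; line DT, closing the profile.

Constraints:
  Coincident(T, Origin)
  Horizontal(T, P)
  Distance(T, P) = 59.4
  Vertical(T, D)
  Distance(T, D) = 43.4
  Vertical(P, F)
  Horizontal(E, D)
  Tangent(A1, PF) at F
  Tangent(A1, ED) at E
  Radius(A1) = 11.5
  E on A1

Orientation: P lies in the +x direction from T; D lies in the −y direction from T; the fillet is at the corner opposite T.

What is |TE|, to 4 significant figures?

64.64

T is at the origin; TP is horizontal with |TP| = 59.4 and P on the +x side, so P = (59.40, 0.000). T and D share the same x with |TD| = 43.4 and D on the −y side, so D = (0.000, -43.40). The virtual corner opposite T is at (59.40, -43.40). Tangency of A1 to PF means the radius ZF is perpendicular to PF and since A1 is tangent to ED there, ZE ⟂ ED, with radius 11.5, so the center Z sits 11.5 in from both sides at Z = (47.90, -31.90). That places the tangent points at F = (59.40, -31.90) on PF and E = (47.90, -43.40) on ED. Then |TE| = |E − T| = 64.64.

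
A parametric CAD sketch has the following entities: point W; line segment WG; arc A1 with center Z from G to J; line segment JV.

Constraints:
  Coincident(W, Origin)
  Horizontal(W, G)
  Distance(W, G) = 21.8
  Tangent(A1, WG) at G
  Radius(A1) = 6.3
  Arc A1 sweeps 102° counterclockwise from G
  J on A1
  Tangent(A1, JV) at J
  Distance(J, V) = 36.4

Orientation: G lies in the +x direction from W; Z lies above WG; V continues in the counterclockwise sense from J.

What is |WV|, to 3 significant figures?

47.8

W is at the origin; W and G share the same y with |WG| = 21.8 and G on the +x side, so G = (21.8, 0.00). The tangent condition forces ZG to be normal to WG, so Z = G + (0, 6.3) = (21.8, 6.30). On A1, G sits at bearing -90° from Z; a 102° counterclockwise sweep puts J at bearing 12°, so J = Z + 6.3·(cos 12°, sin 12°) = (28.0, 7.61). A1 meets JV tangentially, so ZJ is at right angles to JV, so JV runs along (−sin 12°, cos 12°); with |JV| = 36.4, V = (20.4, 43.2). Then |WV| = |V − W| = 47.8.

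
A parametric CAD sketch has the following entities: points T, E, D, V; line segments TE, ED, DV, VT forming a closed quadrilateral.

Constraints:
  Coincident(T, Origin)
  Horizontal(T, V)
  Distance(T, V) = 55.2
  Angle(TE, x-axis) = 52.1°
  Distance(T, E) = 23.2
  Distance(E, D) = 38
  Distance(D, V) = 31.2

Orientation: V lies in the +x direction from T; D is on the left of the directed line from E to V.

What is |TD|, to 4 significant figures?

58.84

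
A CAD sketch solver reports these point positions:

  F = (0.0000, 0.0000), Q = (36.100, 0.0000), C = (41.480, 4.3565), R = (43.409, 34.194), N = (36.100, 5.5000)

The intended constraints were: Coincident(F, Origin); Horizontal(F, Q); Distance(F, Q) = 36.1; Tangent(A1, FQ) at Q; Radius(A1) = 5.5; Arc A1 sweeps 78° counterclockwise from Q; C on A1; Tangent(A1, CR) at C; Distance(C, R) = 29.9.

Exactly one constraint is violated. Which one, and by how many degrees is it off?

Tangent(A1, CR) at C — off by 8.30°.

F = (0.00, 0.00) ✓; F.y = 0.00, Q.y = 0.00 ✓; |FQ| = 36.10 ✓; ∠(NQ, QF) = 90.00° ✓; |NQ| = 5.500 ✓; bearing(N→C) − bearing(N→Q) = 78.00° ✓; |NC| = 5.500 ✓; ∠(NC, CR) = 81.70° ✗; |CR| = 29.90 ✓.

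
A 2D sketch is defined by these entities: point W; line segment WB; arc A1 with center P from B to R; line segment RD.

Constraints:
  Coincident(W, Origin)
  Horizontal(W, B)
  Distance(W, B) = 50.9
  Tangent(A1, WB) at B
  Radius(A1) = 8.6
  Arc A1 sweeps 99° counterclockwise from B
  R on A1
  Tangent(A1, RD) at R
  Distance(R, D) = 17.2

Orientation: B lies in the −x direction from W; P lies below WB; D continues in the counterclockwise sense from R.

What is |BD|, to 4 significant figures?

27.55

W is at the origin; WB is horizontal with |WB| = 50.9 and B on the −x side, so B = (-50.90, 0.000). A1 meets WB tangentially, so PB is at right angles to WB, so P = B + (0, -8.6) = (-50.90, -8.600). On A1, B sits at bearing 90° from P; a 99° counterclockwise sweep puts R at bearing 189°, so R = P + 8.6·(cos 189°, sin 189°) = (-59.39, -9.945). The tangent condition forces PR to be normal to RD, so RD runs along (−sin 189°, cos 189°); with |RD| = 17.2, D = (-56.70, -26.93). Then |BD| = |D − B| = 27.55.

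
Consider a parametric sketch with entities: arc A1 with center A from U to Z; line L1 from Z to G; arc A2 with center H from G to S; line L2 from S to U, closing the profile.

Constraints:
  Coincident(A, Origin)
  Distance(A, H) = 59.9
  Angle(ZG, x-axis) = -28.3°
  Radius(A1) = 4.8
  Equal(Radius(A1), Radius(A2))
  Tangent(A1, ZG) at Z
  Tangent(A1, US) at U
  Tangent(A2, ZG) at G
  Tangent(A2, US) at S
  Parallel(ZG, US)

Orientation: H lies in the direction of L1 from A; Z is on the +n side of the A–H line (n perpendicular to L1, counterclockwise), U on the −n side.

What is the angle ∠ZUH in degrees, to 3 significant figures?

85.4°

The slot axis is L1's direction at -28.3°, so u = (cos -28.3°, sin -28.3°) = (0.880, -0.474) and n = (−sin -28.3°, cos -28.3°) = (0.474, 0.880). A is at the origin and H lies 59.9 along u from A, so H = 59.9·u = (52.7, -28.4). Tangency of A1 to both parallel lines with radius 4.8 puts Z and U at A ± 4.8·n: Z = (2.28, 4.23), U = (-2.28, -4.23). Then cos ∠ZUH = UZ·UH / (|UZ||UH|), giving 85.4°.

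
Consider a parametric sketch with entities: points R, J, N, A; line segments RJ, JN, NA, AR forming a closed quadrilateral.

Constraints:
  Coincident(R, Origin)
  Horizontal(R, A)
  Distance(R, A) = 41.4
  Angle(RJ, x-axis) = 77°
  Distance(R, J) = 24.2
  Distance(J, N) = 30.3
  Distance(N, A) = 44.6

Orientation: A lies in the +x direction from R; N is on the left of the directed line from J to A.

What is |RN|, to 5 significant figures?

51.626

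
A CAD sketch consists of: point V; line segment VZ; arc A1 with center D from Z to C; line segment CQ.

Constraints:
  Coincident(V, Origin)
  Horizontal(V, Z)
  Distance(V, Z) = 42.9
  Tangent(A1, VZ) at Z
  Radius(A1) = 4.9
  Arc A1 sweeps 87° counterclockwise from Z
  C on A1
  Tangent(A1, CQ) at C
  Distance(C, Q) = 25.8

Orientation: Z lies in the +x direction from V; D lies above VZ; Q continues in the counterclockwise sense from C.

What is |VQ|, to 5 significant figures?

57.791

On A1, Z sits at bearing -90° from D; an 87° counterclockwise sweep puts C at bearing -3°, so C = D + 4.9·(cos -3°, sin -3°) = (47.793, 4.6436). Tangency of A1 to CQ means the radius DC is perpendicular to CQ, so CQ runs along (−sin -3°, cos -3°); with |CQ| = 25.8, Q = (49.144, 30.408). Then |VQ| = |Q − V| = 57.791.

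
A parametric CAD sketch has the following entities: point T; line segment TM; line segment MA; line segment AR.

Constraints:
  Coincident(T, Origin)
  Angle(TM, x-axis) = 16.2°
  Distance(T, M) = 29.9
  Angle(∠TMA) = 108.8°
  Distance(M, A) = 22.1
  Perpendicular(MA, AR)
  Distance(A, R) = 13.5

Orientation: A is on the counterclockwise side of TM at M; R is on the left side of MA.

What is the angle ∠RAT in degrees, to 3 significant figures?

48.3°

T is at the origin; TM runs at 16.2° with length 29.9, so M = 29.9·(cos 16.2°, sin 16.2°) = (28.7, 8.34). ∠TMA = 108.8°, so MA runs at 16.2° + (180° − 108.8°) = 87.4° from the x-axis; with |MA| = 22.1, A = M + 22.1·(cos 87.4°, sin 87.4°) = (29.7, 30.4). MA is perpendicular to AR; with |AR| = 13.5 on the left of MA, R = A + 13.5·(-0.999, 0.0454) = (16.2, 31.0). Then cos ∠RAT = AR·AT / (|AR||AT|), giving 48.3°.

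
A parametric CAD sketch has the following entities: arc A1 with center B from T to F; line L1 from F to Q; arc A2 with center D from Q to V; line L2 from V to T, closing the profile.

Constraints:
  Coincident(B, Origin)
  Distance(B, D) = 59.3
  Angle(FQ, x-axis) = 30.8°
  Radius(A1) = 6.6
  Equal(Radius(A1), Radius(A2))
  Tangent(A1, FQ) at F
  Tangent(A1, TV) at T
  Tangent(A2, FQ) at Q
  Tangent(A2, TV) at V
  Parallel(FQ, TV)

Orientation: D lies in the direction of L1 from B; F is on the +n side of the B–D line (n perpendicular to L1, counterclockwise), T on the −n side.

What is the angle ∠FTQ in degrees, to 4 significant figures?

77.45°

The slot axis is L1's direction at 30.8°, so u = (cos 30.8°, sin 30.8°) = (0.8590, 0.5120) and n = (−sin 30.8°, cos 30.8°) = (-0.5120, 0.8590). B is at the origin and D lies 59.3 along u from B, so D = 59.3·u = (50.94, 30.36). Tangency of A1 to both parallel lines with radius 6.6 puts F and T at B ± 6.6·n: F = (-3.379, 5.669), T = (3.379, -5.669). Equal radii place Q and V the same way about D: Q = D + 6.6·n = (47.56, 36.03), V = D − 6.6·n = (54.32, 24.70). Then cos ∠FTQ = TF·TQ / (|TF||TQ|), giving 77.45°.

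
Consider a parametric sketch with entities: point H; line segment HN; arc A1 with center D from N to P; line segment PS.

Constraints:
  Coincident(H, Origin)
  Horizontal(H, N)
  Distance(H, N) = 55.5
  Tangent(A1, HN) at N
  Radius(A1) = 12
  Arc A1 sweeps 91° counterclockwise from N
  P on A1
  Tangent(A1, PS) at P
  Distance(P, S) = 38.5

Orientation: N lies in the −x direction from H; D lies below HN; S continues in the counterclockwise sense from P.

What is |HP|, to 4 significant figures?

68.59

Tangency of A1 to HN means the radius DN is perpendicular to HN, so D = N + (0, -12) = (-55.50, -12.00). On A1, N sits at bearing 90° from D; a 91° counterclockwise sweep puts P at bearing 181°, so P = D + 12.0·(cos 181°, sin 181°) = (-67.50, -12.21). Then |HP| = |P − H| = 68.59.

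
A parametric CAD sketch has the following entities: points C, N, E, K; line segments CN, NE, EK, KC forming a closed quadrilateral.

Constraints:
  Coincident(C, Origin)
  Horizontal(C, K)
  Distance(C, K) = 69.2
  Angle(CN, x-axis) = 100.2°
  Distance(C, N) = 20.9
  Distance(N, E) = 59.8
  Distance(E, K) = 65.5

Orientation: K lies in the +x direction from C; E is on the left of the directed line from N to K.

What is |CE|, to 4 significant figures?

72.64

C is at the origin; C and K share the same y with |CK| = 69.2 and K in +x, so K = (69.2, 0). CN runs at 100.2° with |CN| = 20.9, so N = (-3.701, 20.57). E is determined by |NE| = 59.8 and |EK| = 65.5 together: it lies at the intersection of circle(N, 59.8) and circle(K, 65.5). With |NK| = 75.75, the foot of the radical line on NK is 33.16 from N and the perpendicular offset is √(59.8² − 33.16²) = 49.76. Taking the left-of-NK solution: E = (41.73, 59.46).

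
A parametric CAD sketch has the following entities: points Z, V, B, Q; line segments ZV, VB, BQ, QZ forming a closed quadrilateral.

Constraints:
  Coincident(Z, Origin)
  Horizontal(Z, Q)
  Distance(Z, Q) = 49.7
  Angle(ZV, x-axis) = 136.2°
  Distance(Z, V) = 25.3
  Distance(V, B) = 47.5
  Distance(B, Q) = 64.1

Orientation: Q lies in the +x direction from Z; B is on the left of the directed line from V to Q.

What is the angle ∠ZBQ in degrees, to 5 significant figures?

48.711°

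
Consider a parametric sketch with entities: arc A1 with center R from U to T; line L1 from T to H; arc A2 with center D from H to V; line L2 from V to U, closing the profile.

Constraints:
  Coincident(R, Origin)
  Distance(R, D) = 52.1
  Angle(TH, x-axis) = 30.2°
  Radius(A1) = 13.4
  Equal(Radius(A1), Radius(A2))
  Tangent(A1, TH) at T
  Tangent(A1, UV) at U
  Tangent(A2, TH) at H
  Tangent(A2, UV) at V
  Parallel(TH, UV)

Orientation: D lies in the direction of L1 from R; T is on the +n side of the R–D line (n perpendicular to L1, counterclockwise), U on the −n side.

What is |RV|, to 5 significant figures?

53.796

The slot axis is L1's direction at 30.2°, so u = (cos 30.2°, sin 30.2°) = (0.86427, 0.50302) and n = (−sin 30.2°, cos 30.2°) = (-0.50302, 0.86427). R is at the origin and D lies 52.1 along u from R, so D = 52.1·u = (45.029, 26.207). Tangency of A1 to both parallel lines with radius 13.4 puts T and U at R ± 13.4·n: T = (-6.7405, 11.581), U = (6.7405, -11.581). Equal radii place H and V the same way about D: H = D + 13.4·n = (38.288, 37.789), V = D − 13.4·n = (51.769, 14.626). Then |RV| = |V − R| = 53.796.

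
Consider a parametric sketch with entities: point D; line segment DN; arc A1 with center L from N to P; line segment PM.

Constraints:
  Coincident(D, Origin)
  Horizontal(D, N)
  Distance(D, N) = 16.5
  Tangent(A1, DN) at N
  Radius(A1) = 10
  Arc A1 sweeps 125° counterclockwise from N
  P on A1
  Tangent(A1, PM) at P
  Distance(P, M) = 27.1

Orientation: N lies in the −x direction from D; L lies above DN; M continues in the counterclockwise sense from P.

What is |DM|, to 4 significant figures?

44.81

D is at the origin; D and N share the same y with |DN| = 16.5 and N on the −x side, so N = (-16.50, 0.000). The tangent condition forces LN to be normal to DN, so L = N + (0, 10) = (-16.50, 10.00). On A1, N sits at bearing -90° from L; a 125° counterclockwise sweep puts P at bearing 35°, so P = L + 10.0·(cos 35°, sin 35°) = (-8.308, 15.74). A1 meets PM tangentially, so LP is at right angles to PM, so PM runs along (−sin 35°, cos 35°); with |PM| = 27.1, M = (-23.85, 37.93). Then |DM| = |M − D| = 44.81.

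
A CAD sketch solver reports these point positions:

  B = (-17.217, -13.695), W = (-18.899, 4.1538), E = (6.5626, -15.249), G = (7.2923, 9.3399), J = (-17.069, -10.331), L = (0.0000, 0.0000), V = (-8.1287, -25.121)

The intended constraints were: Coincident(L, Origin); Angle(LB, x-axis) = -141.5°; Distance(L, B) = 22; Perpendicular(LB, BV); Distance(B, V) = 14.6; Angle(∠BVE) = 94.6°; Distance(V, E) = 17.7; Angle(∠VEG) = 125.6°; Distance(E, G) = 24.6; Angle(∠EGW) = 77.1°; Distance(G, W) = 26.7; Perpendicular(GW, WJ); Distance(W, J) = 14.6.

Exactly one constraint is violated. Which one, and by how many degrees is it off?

Perpendicular(GW, WJ) — off by 4.00°.

L = (0.00, 0.00) ✓; LB at -141.5° ✓; |LB| = 22.00 ✓; ∠(LB, BV) = 90.00° ✓; |BV| = 14.60 ✓; ∠BVE = 94.60° ✓; |VE| = 17.70 ✓; ∠VEG = 125.6° ✓; |EG| = 24.60 ✓; ∠EGW = 77.10° ✓; |GW| = 26.70 ✓; ∠(GW, WJ) = 86.00° ✗; |WJ| = 14.60 ✓.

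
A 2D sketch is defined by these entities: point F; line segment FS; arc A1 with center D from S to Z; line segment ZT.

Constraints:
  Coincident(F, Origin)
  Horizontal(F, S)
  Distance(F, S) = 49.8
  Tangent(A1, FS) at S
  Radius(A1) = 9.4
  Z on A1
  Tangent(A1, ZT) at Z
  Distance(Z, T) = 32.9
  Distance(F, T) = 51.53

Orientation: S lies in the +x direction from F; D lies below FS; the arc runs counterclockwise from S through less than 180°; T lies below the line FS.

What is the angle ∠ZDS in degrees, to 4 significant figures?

77.05°

Checks: ∠(DS, SF) = 90.00° ✓; |DZ| = 9.400 ✓; ∠(DZ, ZT) = 90.00° ✓; |ZT| = 32.90 ✓; |FT| = 51.53 ✓.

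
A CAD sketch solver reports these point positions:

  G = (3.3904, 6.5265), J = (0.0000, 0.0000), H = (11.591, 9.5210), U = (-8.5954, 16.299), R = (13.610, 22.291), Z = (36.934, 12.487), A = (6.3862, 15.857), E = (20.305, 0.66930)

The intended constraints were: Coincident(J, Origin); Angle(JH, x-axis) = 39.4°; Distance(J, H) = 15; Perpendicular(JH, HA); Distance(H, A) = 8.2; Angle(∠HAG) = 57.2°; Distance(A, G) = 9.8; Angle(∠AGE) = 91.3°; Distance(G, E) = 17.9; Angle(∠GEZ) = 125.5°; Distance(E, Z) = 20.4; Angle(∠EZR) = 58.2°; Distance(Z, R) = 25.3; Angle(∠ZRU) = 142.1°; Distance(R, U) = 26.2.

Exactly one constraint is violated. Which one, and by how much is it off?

Distance(R, U) = 26.2 — off by 3.20.

J = (0.00, 0.00) ✓; JH at 39.40° ✓; |JH| = 15.00 ✓; ∠(JH, HA) = 90.00° ✓; |HA| = 8.200 ✓; ∠HAG = 57.20° ✓; |AG| = 9.800 ✓; ∠AGE = 91.30° ✓; |GE| = 17.90 ✓; ∠GEZ = 125.5° ✓; |EZ| = 20.40 ✓; ∠EZR = 58.20° ✓; |ZR| = 25.30 ✓; ∠ZRU = 142.1° ✓; |RU| = 23.00 ✗.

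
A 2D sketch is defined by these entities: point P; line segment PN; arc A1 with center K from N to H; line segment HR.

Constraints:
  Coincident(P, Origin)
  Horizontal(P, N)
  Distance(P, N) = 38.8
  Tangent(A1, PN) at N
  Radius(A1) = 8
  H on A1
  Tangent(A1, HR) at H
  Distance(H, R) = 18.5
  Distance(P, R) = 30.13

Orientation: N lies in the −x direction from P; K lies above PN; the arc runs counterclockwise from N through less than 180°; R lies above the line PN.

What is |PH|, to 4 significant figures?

32.13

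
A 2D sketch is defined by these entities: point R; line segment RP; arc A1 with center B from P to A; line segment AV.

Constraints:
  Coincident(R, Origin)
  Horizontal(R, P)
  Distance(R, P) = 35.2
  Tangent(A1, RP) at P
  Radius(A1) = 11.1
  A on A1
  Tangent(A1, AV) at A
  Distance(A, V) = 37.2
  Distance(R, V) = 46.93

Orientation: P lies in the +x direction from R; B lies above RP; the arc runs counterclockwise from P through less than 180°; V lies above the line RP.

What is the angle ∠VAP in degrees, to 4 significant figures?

111.2°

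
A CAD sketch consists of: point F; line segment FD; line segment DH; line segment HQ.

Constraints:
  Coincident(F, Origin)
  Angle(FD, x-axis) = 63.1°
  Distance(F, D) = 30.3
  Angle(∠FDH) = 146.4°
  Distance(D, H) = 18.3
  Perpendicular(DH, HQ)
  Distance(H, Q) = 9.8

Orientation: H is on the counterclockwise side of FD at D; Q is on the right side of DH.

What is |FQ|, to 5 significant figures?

51.004

F is at the origin; FD runs at 63.1° with length 30.3, so D = 30.3·(cos 63.1°, sin 63.1°) = (13.709, 27.021). ∠FDH = 146.4°, so DH runs at 63.1° + (180° − 146.4°) = 96.700° from the x-axis; with |DH| = 18.3, H = D + 18.3·(cos 96.700°, sin 96.700°) = (11.574, 45.196). DH ⟂ HQ; with |HQ| = 9.8 on the right of DH, Q = H + 9.8·(0.99317, 0.11667) = (21.307, 46.340). Then |FQ| = |Q − F| = 51.004.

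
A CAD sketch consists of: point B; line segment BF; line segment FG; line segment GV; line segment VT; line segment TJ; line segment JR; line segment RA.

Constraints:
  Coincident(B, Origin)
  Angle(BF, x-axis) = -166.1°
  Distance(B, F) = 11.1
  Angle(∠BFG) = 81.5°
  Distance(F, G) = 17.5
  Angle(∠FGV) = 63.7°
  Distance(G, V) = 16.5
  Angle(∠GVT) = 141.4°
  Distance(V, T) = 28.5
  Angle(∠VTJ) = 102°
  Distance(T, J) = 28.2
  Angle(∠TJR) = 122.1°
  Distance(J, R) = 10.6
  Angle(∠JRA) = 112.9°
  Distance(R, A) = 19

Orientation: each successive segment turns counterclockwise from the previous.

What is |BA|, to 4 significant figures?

20.70

B is at the origin; BF runs at -166.1° with length 11.1, so F = (-10.77, -2.667). ∠BFG = 81.5° gives FG at -67.60° from the x-axis; with |FG| = 17.5, G = (-4.106, -18.85). ∠FGV = 63.7° gives GV at 48.70° from the x-axis; with |GV| = 16.5, V = (6.784, -6.450). ∠GVT = 141.4° gives VT at 87.30° from the x-axis; with |VT| = 28.5, T = (8.126, 22.02). ∠VTJ = 102.0° gives TJ at 165.3° from the x-axis; with |TJ| = 28.2, J = (-19.15, 29.17). ∠TJR = 122.1° gives JR at -136.8° from the x-axis; with |JR| = 10.6, R = (-26.88, 21.92). ∠JRA = 112.9° gives RA at -69.70° from the x-axis; with |RA| = 19.0, A = (-20.29, 4.098). Then |BA| = |A − B| = 20.70.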